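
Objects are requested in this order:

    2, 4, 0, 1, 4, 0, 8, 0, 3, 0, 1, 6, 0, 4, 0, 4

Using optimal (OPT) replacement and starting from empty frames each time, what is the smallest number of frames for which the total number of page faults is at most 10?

2

f=1: 16 faults
f=2: 10 faults
f=3: 8 faults
f=4: 7 faults
f=5: 7 faults
f=6: 7 faults
f=7: 7 faults
Smallest f with faults ≤ 10 is 2.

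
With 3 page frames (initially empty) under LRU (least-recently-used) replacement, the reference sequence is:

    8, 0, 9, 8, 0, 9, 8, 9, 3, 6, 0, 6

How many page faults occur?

6

8 → miss, frames (8)
0 → miss, frames (8 0)
9 → miss, frames (8 0 9)
8 → hit
0 → hit
9 → hit
8 → hit
9 → hit
3 → miss, evict 0, frames (8 9 3)
6 → miss, evict 8, frames (9 3 6)
0 → miss, evict 9, frames (3 6 0)
6 → hit
Page faults: 6.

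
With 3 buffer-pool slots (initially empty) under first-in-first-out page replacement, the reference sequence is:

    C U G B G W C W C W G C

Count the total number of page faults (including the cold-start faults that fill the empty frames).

7

C: miss, frames (C)
U: miss, frames (C U)
G: miss, frames (C U G)
B: miss, evict C, frames (U G B)
G: hit
W: miss, evict U, frames (G B W)
C: miss, evict G, frames (B W C)
W: hit
C: hit
W: hit
G: miss, evict B, frames (W C G)
C: hit
Page faults: 7.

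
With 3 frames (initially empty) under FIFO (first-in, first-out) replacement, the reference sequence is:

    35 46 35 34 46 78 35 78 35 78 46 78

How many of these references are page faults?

6

35 -> miss, frames {35}
46 -> miss, frames {35,46}
35 -> hit
34 -> miss, frames {35,46,34}
46 -> hit
78 -> miss, evict 35, frames {46,34,78}
35 -> miss, evict 46, frames {34,78,35}
78 -> hit
35 -> hit
78 -> hit
46 -> miss, evict 34, frames {78,35,46}
78 -> hit
Page faults: 6.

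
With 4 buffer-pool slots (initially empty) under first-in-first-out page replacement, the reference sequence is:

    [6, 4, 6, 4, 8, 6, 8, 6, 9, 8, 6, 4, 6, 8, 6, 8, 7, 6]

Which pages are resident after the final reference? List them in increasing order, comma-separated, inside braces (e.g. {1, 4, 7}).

6 → fault, frames (6)
4 → fault, frames (6 4)
6 → hit
4 → hit
8 → fault, frames (6 4 8)
6 → hit
8 → hit
6 → hit
9 → fault, frames (6 4 8 9)
8 → hit
6 → hit
4 → hit
6 → hit
8 → hit
6 → hit
8 → hit
7 → fault, evict 6, frames (4 8 9 7)
6 → fault, evict 4, frames (8 9 7 6)

{6, 7, 8, 9}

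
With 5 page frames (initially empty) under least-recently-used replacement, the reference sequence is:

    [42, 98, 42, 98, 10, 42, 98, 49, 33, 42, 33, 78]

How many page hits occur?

6

42 -> fault, frames [42]
98 -> fault, frames [42, 98]
42 -> hit
98 -> hit
10 -> fault, frames [42, 98, 10]
42 -> hit
98 -> hit
49 -> fault, frames [10, 42, 98, 49]
33 -> fault, frames [10, 42, 98, 49, 33]
42 -> hit
33 -> hit
78 -> fault, evict 10, frames [98, 49, 42, 33, 78]
Hits: 6.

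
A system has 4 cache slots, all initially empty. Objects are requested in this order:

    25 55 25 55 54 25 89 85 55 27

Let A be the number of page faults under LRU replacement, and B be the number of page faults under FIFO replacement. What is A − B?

1

Under LRU: F F . . F . F F F F → 7 faults.
Under FIFO: F F . . F . F F . F → 6 faults.
A − B = 7 − 6 = 1.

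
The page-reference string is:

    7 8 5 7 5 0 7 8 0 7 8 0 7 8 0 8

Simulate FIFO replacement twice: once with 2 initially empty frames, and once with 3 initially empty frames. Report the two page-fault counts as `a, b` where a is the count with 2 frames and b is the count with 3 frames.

2 frames: F F F F . F . F . F . F . F . . → 9 faults.
3 frames: F F F . . F F F . . . . . . . . → 6 faults.
6 < 9: adding a frame reduced faults, as is typical.

9, 6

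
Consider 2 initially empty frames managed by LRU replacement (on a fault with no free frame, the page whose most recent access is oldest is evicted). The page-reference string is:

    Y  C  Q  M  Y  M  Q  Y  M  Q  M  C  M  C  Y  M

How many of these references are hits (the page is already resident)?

4

Y -> miss, frames (Y)
C -> miss, frames (Y C)
Q -> miss, evict Y, frames (C Q)
M -> miss, evict C, frames (Q M)
Y -> miss, evict Q, frames (M Y)
M -> hit
Q -> miss, evict Y, frames (M Q)
Y -> miss, evict M, frames (Q Y)
M -> miss, evict Q, frames (Y M)
Q -> miss, evict Y, frames (M Q)
M -> hit
C -> miss, evict Q, frames (M C)
M -> hit
C -> hit
Y -> miss, evict M, frames (C Y)
M -> miss, evict C, frames (Y M)
Hits: 4.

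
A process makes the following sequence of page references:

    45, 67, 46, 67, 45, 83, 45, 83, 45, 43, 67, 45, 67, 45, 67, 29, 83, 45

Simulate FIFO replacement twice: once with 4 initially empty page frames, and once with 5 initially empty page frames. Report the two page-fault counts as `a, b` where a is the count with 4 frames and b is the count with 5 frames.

4 frames: F F F . . F . . . F . F F . . F F . → 9 faults.
5 frames: F F F . . F . . . F . . . . . F . F → 7 faults.
7 < 9: adding a frame reduced faults, as is typical.

9, 7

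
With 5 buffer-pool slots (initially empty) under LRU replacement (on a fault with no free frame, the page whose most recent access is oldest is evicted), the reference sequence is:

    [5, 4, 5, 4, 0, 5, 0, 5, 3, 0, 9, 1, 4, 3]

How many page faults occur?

5 → fault, frames (5)
4 → fault, frames (5 4)
5 → hit
4 → hit
0 → fault, frames (5 4 0)
5 → hit
0 → hit
5 → hit
3 → fault, frames (4 0 5 3)
0 → hit
9 → fault, frames (4 5 3 0 9)
1 → fault, evict 4, frames (5 3 0 9 1)
4 → fault, evict 5, frames (3 0 9 1 4)
3 → hit
Page faults: 7.

7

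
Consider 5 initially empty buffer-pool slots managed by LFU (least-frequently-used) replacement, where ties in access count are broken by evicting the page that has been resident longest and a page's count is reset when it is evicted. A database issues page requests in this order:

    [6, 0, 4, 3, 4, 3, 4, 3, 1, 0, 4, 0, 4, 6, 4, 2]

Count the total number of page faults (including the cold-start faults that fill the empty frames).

6

6 -> miss, frames (6)
0 -> miss, frames (6 0)
4 -> miss, frames (6 0 4)
3 -> miss, frames (6 0 4 3)
4 -> hit
3 -> hit
4 -> hit
3 -> hit
1 -> miss, frames (6 0 4 3 1)
0 -> hit
4 -> hit
0 -> hit
4 -> hit
6 -> hit
4 -> hit
2 -> miss, evict 1, frames (6 0 4 3 2)
Page faults: 6.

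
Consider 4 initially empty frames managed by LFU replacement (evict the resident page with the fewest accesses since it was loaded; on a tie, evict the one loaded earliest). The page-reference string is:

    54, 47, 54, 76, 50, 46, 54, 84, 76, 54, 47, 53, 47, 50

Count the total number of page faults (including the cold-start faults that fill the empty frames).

54: fault, frames [54]
47: fault, frames [54, 47]
54: hit
76: fault, frames [54, 47, 76]
50: fault, frames [54, 47, 76, 50]
46: fault, evict 47, frames [54, 76, 50, 46]
54: hit
84: fault, evict 76, frames [54, 50, 46, 84]
76: fault, evict 50, frames [54, 46, 84, 76]
54: hit
47: fault, evict 46, frames [54, 84, 76, 47]
53: fault, evict 84, frames [54, 76, 47, 53]
47: hit
50: fault, evict 76, frames [54, 47, 53, 50]
Page faults: 10.

10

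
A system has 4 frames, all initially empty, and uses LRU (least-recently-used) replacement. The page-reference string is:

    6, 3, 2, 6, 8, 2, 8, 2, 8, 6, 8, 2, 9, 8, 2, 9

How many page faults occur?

6 → fault, frames (6)
3 → fault, frames (6 3)
2 → fault, frames (6 3 2)
6 → hit
8 → fault, frames (3 2 6 8)
2 → hit
8 → hit
2 → hit
8 → hit
6 → hit
8 → hit
2 → hit
9 → fault, evict 3, frames (6 8 2 9)
8 → hit
2 → hit
9 → hit
Page faults: 5.

5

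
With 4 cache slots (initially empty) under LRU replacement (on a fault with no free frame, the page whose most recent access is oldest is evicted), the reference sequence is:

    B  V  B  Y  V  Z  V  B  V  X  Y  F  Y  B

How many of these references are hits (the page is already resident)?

B: miss, frames (B)
V: miss, frames (B V)
B: hit
Y: miss, frames (V B Y)
V: hit
Z: miss, frames (B Y V Z)
V: hit
B: hit
V: hit
X: miss, evict Y, frames (Z B V X)
Y: miss, evict Z, frames (B V X Y)
F: miss, evict B, frames (V X Y F)
Y: hit
B: miss, evict V, frames (X F Y B)
Hits: 6.

6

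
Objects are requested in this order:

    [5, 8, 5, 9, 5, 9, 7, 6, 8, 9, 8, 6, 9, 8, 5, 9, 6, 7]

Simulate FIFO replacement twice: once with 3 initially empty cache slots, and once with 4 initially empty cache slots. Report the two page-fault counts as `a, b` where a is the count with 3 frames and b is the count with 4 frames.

10, 6

3 frames: F F . F . . F F F F . . . . F . F F → 10 faults.
4 frames: F F . F . . F F . . . . . . F . . . → 6 faults.
6 < 10: adding a frame reduced faults, as is typical.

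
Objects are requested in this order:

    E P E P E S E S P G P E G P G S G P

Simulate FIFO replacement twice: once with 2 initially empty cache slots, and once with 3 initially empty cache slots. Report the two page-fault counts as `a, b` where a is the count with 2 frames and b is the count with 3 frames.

11, 8

2 frames: F F . . . F F . F F . F . F F F . F → 11 faults.
3 frames: F F . . . F . . . F . F . F . F F . → 8 faults.
8 < 11: adding a frame reduced faults, as is typical.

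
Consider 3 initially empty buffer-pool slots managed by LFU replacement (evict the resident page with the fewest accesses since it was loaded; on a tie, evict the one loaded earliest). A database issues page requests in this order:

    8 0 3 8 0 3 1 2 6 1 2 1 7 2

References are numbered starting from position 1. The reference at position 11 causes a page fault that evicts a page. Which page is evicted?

pos 1: 8 -> fault, frames [8]
pos 2: 0 -> fault, frames [8, 0]
pos 3: 3 -> fault, frames [8, 0, 3]
pos 4: 8 -> hit
pos 5: 0 -> hit
pos 6: 3 -> hit
pos 7: 1 -> fault, evict 8, frames [0, 3, 1]
pos 8: 2 -> fault, evict 1, frames [0, 3, 2]
pos 9: 6 -> fault, evict 2, frames [0, 3, 6]
pos 10: 1 -> fault, evict 6, frames [0, 3, 1]
pos 11: 2 -> fault, evict 1, frames [0, 3, 2]
At position 11, page 1 is evicted.

1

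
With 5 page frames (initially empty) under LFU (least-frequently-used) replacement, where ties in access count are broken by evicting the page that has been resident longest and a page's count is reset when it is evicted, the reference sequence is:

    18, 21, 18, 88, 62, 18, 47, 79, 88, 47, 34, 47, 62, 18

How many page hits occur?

18 → miss, frames [18]
21 → miss, frames [18, 21]
18 → hit
88 → miss, frames [18, 21, 88]
62 → miss, frames [18, 21, 88, 62]
18 → hit
47 → miss, frames [18, 21, 88, 62, 47]
79 → miss, evict 21, frames [18, 88, 62, 47, 79]
88 → hit
47 → hit
34 → miss, evict 62, frames [18, 88, 47, 79, 34]
47 → hit
62 → miss, evict 79, frames [18, 88, 47, 34, 62]
18 → hit
Hits: 6.

6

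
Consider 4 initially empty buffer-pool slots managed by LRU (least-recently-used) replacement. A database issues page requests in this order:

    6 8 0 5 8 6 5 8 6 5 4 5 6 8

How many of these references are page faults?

6 → miss, frames [6]
8 → miss, frames [6, 8]
0 → miss, frames [6, 8, 0]
5 → miss, frames [6, 8, 0, 5]
8 → hit
6 → hit
5 → hit
8 → hit
6 → hit
5 → hit
4 → miss, evict 0, frames [8, 6, 5, 4]
5 → hit
6 → hit
8 → hit
Page faults: 5.

5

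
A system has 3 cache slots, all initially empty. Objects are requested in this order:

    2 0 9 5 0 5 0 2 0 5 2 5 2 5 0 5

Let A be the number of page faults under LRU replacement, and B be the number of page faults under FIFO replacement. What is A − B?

Under LRU: F F F F . . . F . . . . . . . . → 5 faults.
Under FIFO: F F F F . . . F F . . . . . . . → 6 faults.
A − B = 5 − 6 = -1.

-1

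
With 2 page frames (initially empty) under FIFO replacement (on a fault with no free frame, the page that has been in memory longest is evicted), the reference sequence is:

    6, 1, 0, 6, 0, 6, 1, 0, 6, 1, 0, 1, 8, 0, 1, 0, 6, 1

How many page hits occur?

4

6 -> fault, frames (6)
1 -> fault, frames (6 1)
0 -> fault, evict 6, frames (1 0)
6 -> fault, evict 1, frames (0 6)
0 -> hit
6 -> hit
1 -> fault, evict 0, frames (6 1)
0 -> fault, evict 6, frames (1 0)
6 -> fault, evict 1, frames (0 6)
1 -> fault, evict 0, frames (6 1)
0 -> fault, evict 6, frames (1 0)
1 -> hit
8 -> fault, evict 1, frames (0 8)
0 -> hit
1 -> fault, evict 0, frames (8 1)
0 -> fault, evict 8, frames (1 0)
6 -> fault, evict 1, frames (0 6)
1 -> fault, evict 0, frames (6 1)
Hits: 4.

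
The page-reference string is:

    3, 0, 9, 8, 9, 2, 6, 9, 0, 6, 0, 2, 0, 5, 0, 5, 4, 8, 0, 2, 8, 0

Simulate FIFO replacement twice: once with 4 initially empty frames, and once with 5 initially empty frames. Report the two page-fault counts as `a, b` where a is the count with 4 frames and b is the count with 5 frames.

12, 11

4 frames: F F F F . F F . F . . . . F . . F F . F . F → 12 faults.
5 frames: F F F F . F F . . . . . . F F . F F . F . . → 11 faults.
11 < 12: adding a frame reduced faults, as is typical.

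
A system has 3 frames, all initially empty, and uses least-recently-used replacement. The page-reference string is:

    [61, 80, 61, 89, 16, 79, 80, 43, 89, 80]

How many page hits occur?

2

61 → fault, frames {61}
80 → fault, frames {61,80}
61 → hit
89 → fault, frames {80,61,89}
16 → fault, evict 80, frames {61,89,16}
79 → fault, evict 61, frames {89,16,79}
80 → fault, evict 89, frames {16,79,80}
43 → fault, evict 16, frames {79,80,43}
89 → fault, evict 79, frames {80,43,89}
80 → hit
Hits: 2.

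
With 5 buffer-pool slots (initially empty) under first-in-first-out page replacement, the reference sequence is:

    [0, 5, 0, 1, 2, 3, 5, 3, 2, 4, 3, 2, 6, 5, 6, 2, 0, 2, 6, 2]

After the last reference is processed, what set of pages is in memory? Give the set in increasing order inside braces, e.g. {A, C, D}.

{0, 2, 4, 5, 6}

0 → miss, frames (0)
5 → miss, frames (0 5)
0 → hit
1 → miss, frames (0 5 1)
2 → miss, frames (0 5 1 2)
3 → miss, frames (0 5 1 2 3)
5 → hit
3 → hit
2 → hit
4 → miss, evict 0, frames (5 1 2 3 4)
3 → hit
2 → hit
6 → miss, evict 5, frames (1 2 3 4 6)
5 → miss, evict 1, frames (2 3 4 6 5)
6 → hit
2 → hit
0 → miss, evict 2, frames (3 4 6 5 0)
2 → miss, evict 3, frames (4 6 5 0 2)
6 → hit
2 → hit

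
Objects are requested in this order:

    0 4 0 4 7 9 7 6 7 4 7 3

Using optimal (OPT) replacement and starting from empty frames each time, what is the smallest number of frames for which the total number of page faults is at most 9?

f=1: 12 faults
f=2: 7 faults
f=3: 6 faults
f=4: 6 faults
f=5: 6 faults
f=6: 6 faults
Smallest f with faults ≤ 9 is 2.

2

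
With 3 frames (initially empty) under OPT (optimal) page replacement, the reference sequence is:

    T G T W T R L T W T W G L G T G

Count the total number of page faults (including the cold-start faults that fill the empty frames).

T → miss, frames [T]
G → miss, frames [T, G]
T → hit
W → miss, frames [T, G, W]
T → hit
R → miss, evict G, frames [T, W, R]
L → miss, evict R, frames [T, W, L]
T → hit
W → hit
T → hit
W → hit
G → miss, evict W, frames [T, L, G]
L → hit
G → hit
T → hit
G → hit
Page faults: 6.

6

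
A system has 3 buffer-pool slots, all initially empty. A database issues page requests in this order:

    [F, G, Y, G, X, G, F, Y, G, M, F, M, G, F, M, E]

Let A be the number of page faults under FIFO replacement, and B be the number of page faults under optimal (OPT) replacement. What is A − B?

Under FIFO: F F F . F . F . F F . . . . . F → 8 faults.
Under OPT: F F F . F . . F . F . . . . . F → 7 faults.
A − B = 8 − 7 = 1.

1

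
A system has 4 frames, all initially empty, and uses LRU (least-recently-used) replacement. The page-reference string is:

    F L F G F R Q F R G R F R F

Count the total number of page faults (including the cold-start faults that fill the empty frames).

F: miss, frames (F)
L: miss, frames (F L)
F: hit
G: miss, frames (L F G)
F: hit
R: miss, frames (L G F R)
Q: miss, evict L, frames (G F R Q)
F: hit
R: hit
G: hit
R: hit
F: hit
R: hit
F: hit
Page faults: 5.

5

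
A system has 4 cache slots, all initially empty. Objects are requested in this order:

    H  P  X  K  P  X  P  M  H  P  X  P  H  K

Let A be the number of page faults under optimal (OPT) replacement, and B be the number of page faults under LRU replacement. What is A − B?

-1

Under OPT: F F F F . . . F . . . . . F → 6 faults.
Under LRU: F F F F . . . F F . . . . F → 7 faults.
A − B = 6 − 7 = -1.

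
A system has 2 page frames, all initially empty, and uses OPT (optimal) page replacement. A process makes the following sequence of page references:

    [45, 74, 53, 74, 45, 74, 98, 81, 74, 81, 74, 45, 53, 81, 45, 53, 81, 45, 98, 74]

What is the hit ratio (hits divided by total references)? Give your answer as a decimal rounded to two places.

0.40

45 -> miss, frames {45}
74 -> miss, frames {45,74}
53 -> miss, evict 45, frames {74,53}
74 -> hit
45 -> miss, evict 53, frames {74,45}
74 -> hit
98 -> miss, evict 45, frames {74,98}
81 -> miss, evict 98, frames {74,81}
74 -> hit
81 -> hit
74 -> hit
45 -> miss, evict 74, frames {81,45}
53 -> miss, evict 45, frames {81,53}
81 -> hit
45 -> miss, evict 81, frames {53,45}
53 -> hit
81 -> miss, evict 53, frames {45,81}
45 -> hit
98 -> miss, evict 81, frames {45,98}
74 -> miss, evict 98, frames {45,74}
Hits: 8 of 20 references → 8/20 = 0.4000.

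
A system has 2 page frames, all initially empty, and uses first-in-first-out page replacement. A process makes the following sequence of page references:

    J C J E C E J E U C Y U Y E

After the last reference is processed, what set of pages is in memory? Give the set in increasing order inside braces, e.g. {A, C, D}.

{E, U}

J -> fault, frames [J]
C -> fault, frames [J, C]
J -> hit
E -> fault, evict J, frames [C, E]
C -> hit
E -> hit
J -> fault, evict C, frames [E, J]
E -> hit
U -> fault, evict E, frames [J, U]
C -> fault, evict J, frames [U, C]
Y -> fault, evict U, frames [C, Y]
U -> fault, evict C, frames [Y, U]
Y -> hit
E -> fault, evict Y, frames [U, E]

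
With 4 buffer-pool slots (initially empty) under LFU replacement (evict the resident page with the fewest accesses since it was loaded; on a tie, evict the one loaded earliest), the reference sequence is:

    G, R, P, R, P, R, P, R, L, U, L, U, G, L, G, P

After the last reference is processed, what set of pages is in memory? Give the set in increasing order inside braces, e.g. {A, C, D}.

{G, P, R, U}

G -> fault, frames {G}
R -> fault, frames {G,R}
P -> fault, frames {G,R,P}
R -> hit
P -> hit
R -> hit
P -> hit
R -> hit
L -> fault, frames {G,R,P,L}
U -> fault, evict G, frames {R,P,L,U}
L -> hit
U -> hit
G -> fault, evict L, frames {R,P,U,G}
L -> fault, evict G, frames {R,P,U,L}
G -> fault, evict L, frames {R,P,U,G}
P -> hit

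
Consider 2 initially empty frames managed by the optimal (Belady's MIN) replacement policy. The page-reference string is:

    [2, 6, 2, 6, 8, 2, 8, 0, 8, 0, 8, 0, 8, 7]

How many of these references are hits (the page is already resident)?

2 → fault, frames {2}
6 → fault, frames {2,6}
2 → hit
6 → hit
8 → fault, evict 6, frames {2,8}
2 → hit
8 → hit
0 → fault, evict 2, frames {8,0}
8 → hit
0 → hit
8 → hit
0 → hit
8 → hit
7 → fault, evict 0, frames {8,7}
Hits: 9.

9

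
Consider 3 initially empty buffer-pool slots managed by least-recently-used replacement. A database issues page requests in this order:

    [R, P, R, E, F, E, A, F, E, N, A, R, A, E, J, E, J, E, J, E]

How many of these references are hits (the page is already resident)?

R: fault, frames {R}
P: fault, frames {R,P}
R: hit
E: fault, frames {P,R,E}
F: fault, evict P, frames {R,E,F}
E: hit
A: fault, evict R, frames {F,E,A}
F: hit
E: hit
N: fault, evict A, frames {F,E,N}
A: fault, evict F, frames {E,N,A}
R: fault, evict E, frames {N,A,R}
A: hit
E: fault, evict N, frames {R,A,E}
J: fault, evict R, frames {A,E,J}
E: hit
J: hit
E: hit
J: hit
E: hit
Hits: 10.

10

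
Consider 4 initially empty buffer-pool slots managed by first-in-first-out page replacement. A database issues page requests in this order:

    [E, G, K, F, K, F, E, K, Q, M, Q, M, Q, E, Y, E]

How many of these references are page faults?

E -> fault, frames {E}
G -> fault, frames {E,G}
K -> fault, frames {E,G,K}
F -> fault, frames {E,G,K,F}
K -> hit
F -> hit
E -> hit
K -> hit
Q -> fault, evict E, frames {G,K,F,Q}
M -> fault, evict G, frames {K,F,Q,M}
Q -> hit
M -> hit
Q -> hit
E -> fault, evict K, frames {F,Q,M,E}
Y -> fault, evict F, frames {Q,M,E,Y}
E -> hit
Page faults: 8.

8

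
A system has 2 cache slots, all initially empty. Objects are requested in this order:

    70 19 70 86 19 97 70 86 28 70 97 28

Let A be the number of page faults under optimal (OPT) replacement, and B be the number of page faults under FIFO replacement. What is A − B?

Under OPT: F F . F . F F . F . F . → 7 faults.
Under FIFO: F F . F . F F F F F F F → 10 faults.
A − B = 7 − 10 = -3.

-3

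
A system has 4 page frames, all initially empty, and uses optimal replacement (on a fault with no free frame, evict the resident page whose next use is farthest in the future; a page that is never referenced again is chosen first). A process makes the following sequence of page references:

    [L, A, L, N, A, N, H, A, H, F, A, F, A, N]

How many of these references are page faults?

5

L -> miss, frames [L]
A -> miss, frames [L, A]
L -> hit
N -> miss, frames [L, A, N]
A -> hit
N -> hit
H -> miss, frames [L, A, N, H]
A -> hit
H -> hit
F -> miss, evict H, frames [L, A, N, F]
A -> hit
F -> hit
A -> hit
N -> hit
Page faults: 5.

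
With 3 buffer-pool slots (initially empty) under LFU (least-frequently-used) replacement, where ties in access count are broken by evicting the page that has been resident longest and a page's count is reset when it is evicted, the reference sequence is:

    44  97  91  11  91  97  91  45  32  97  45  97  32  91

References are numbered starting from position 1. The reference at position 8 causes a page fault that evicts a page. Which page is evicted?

pos 1: 44: fault, frames (44)
pos 2: 97: fault, frames (44 97)
pos 3: 91: fault, frames (44 97 91)
pos 4: 11: fault, evict 44, frames (97 91 11)
pos 5: 91: hit
pos 6: 97: hit
pos 7: 91: hit
pos 8: 45: fault, evict 11, frames (97 91 45)
At position 8, page 11 is evicted.

11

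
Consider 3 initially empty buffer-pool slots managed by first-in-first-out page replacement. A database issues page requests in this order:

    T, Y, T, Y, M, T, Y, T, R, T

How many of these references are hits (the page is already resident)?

T: miss, frames {T}
Y: miss, frames {T,Y}
T: hit
Y: hit
M: miss, frames {T,Y,M}
T: hit
Y: hit
T: hit
R: miss, evict T, frames {Y,M,R}
T: miss, evict Y, frames {M,R,T}
Hits: 5.

5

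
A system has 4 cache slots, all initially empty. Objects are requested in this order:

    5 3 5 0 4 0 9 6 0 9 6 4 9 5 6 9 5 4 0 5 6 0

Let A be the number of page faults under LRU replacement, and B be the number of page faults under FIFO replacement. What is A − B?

Under LRU: F F . F F . F F . . . . . F . . . . F . F . → 9 faults.
Under FIFO: F F . F F . F F . . . . . F . . . . F . . . → 8 faults.
A − B = 9 − 8 = 1.

1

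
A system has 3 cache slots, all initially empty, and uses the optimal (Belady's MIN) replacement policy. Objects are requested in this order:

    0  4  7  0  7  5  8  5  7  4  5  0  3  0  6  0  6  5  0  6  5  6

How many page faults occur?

9

0 -> miss, frames (0)
4 -> miss, frames (0 4)
7 -> miss, frames (0 4 7)
0 -> hit
7 -> hit
5 -> miss, evict 0, frames (4 7 5)
8 -> miss, evict 4, frames (7 5 8)
5 -> hit
7 -> hit
4 -> miss, evict 8, frames (7 5 4)
5 -> hit
0 -> miss, evict 4, frames (7 5 0)
3 -> miss, evict 7, frames (5 0 3)
0 -> hit
6 -> miss, evict 3, frames (5 0 6)
0 -> hit
6 -> hit
5 -> hit
0 -> hit
6 -> hit
5 -> hit
6 -> hit
Page faults: 9.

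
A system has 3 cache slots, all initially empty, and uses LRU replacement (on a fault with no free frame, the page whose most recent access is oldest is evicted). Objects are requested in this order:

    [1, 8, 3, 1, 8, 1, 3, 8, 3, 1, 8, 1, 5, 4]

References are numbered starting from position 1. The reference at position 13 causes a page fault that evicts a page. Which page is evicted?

3

pos 1: 1 → fault, frames (1)
pos 2: 8 → fault, frames (1 8)
pos 3: 3 → fault, frames (1 8 3)
pos 4: 1 → hit
pos 5: 8 → hit
pos 6: 1 → hit
pos 7: 3 → hit
pos 8: 8 → hit
pos 9: 3 → hit
pos 10: 1 → hit
pos 11: 8 → hit
pos 12: 1 → hit
pos 13: 5 → fault, evict 3, frames (8 1 5)
At position 13, page 3 is evicted.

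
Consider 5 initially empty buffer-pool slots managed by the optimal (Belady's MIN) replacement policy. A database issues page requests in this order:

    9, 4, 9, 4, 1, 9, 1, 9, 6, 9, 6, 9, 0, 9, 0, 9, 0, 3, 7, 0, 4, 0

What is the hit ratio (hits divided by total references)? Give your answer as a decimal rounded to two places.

0.68

9 → miss, frames {9}
4 → miss, frames {9,4}
9 → hit
4 → hit
1 → miss, frames {9,4,1}
9 → hit
1 → hit
9 → hit
6 → miss, frames {9,4,1,6}
9 → hit
6 → hit
9 → hit
0 → miss, frames {9,4,1,6,0}
9 → hit
0 → hit
9 → hit
0 → hit
3 → miss, evict 6, frames {9,4,1,0,3}
7 → miss, evict 3, frames {9,4,1,0,7}
0 → hit
4 → hit
0 → hit
Hits: 15 of 22 references → 15/22 = 0.6818.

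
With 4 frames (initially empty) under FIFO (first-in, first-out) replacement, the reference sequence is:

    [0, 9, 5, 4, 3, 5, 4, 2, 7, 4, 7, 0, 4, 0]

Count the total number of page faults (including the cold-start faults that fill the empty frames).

0 → miss, frames [0]
9 → miss, frames [0, 9]
5 → miss, frames [0, 9, 5]
4 → miss, frames [0, 9, 5, 4]
3 → miss, evict 0, frames [9, 5, 4, 3]
5 → hit
4 → hit
2 → miss, evict 9, frames [5, 4, 3, 2]
7 → miss, evict 5, frames [4, 3, 2, 7]
4 → hit
7 → hit
0 → miss, evict 4, frames [3, 2, 7, 0]
4 → miss, evict 3, frames [2, 7, 0, 4]
0 → hit
Page faults: 9.

9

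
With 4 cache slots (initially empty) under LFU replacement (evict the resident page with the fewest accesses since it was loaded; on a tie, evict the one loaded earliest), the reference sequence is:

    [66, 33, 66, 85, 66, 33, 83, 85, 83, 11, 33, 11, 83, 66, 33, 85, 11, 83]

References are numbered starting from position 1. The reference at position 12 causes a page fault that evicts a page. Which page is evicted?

33

pos 1: 66 → miss, frames [66]
pos 2: 33 → miss, frames [66, 33]
pos 3: 66 → hit
pos 4: 85 → miss, frames [66, 33, 85]
pos 5: 66 → hit
pos 6: 33 → hit
pos 7: 83 → miss, frames [66, 33, 85, 83]
pos 8: 85 → hit
pos 9: 83 → hit
pos 10: 11 → miss, evict 33, frames [66, 85, 83, 11]
pos 11: 33 → miss, evict 11, frames [66, 85, 83, 33]
pos 12: 11 → miss, evict 33, frames [66, 85, 83, 11]
At position 12, page 33 is evicted.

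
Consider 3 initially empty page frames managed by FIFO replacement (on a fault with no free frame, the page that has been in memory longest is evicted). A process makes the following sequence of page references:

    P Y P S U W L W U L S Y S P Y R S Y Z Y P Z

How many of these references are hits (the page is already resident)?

8

P: miss, frames {P}
Y: miss, frames {P,Y}
P: hit
S: miss, frames {P,Y,S}
U: miss, evict P, frames {Y,S,U}
W: miss, evict Y, frames {S,U,W}
L: miss, evict S, frames {U,W,L}
W: hit
U: hit
L: hit
S: miss, evict U, frames {W,L,S}
Y: miss, evict W, frames {L,S,Y}
S: hit
P: miss, evict L, frames {S,Y,P}
Y: hit
R: miss, evict S, frames {Y,P,R}
S: miss, evict Y, frames {P,R,S}
Y: miss, evict P, frames {R,S,Y}
Z: miss, evict R, frames {S,Y,Z}
Y: hit
P: miss, evict S, frames {Y,Z,P}
Z: hit
Hits: 8.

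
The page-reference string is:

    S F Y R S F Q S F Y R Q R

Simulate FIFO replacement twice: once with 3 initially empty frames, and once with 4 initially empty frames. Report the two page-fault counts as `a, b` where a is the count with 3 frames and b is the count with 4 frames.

3 frames: F F F F F F F . . F F . . → 9 faults.
4 frames: F F F F . . F F F F F F . → 10 faults.
10 > 9: adding a frame increased faults — Belady's anomaly.

9, 10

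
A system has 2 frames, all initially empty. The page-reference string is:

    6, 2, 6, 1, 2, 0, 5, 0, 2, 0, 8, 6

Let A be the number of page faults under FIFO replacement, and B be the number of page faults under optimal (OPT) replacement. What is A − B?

Under FIFO: F F . F . F F . F F F F → 9 faults.
Under OPT: F F . F . F F . F . F F → 8 faults.
A − B = 9 − 8 = 1.

1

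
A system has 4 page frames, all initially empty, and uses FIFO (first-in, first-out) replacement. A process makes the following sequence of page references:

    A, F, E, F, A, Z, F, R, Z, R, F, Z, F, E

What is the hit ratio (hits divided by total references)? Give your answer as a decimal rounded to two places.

0.64

A: miss, frames [A]
F: miss, frames [A, F]
E: miss, frames [A, F, E]
F: hit
A: hit
Z: miss, frames [A, F, E, Z]
F: hit
R: miss, evict A, frames [F, E, Z, R]
Z: hit
R: hit
F: hit
Z: hit
F: hit
E: hit
Hits: 9 of 14 references → 9/14 = 0.6429.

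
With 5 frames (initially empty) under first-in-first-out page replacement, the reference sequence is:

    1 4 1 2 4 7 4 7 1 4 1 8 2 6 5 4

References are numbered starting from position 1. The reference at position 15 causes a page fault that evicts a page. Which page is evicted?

pos 1: 1 -> fault, frames (1)
pos 2: 4 -> fault, frames (1 4)
pos 3: 1 -> hit
pos 4: 2 -> fault, frames (1 4 2)
pos 5: 4 -> hit
pos 6: 7 -> fault, frames (1 4 2 7)
pos 7: 4 -> hit
pos 8: 7 -> hit
pos 9: 1 -> hit
pos 10: 4 -> hit
pos 11: 1 -> hit
pos 12: 8 -> fault, frames (1 4 2 7 8)
pos 13: 2 -> hit
pos 14: 6 -> fault, evict 1, frames (4 2 7 8 6)
pos 15: 5 -> fault, evict 4, frames (2 7 8 6 5)
At position 15, page 4 is evicted.

4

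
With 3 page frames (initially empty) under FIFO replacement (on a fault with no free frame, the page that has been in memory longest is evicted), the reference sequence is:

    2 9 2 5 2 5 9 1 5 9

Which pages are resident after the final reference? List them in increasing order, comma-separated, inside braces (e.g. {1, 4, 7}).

{1, 5, 9}

2: fault, frames (2)
9: fault, frames (2 9)
2: hit
5: fault, frames (2 9 5)
2: hit
5: hit
9: hit
1: fault, evict 2, frames (9 5 1)
5: hit
9: hit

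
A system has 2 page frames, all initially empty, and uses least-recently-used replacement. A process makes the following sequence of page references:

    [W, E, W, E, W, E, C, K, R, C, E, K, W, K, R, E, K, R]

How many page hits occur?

5

W → miss, frames [W]
E → miss, frames [W, E]
W → hit
E → hit
W → hit
E → hit
C → miss, evict W, frames [E, C]
K → miss, evict E, frames [C, K]
R → miss, evict C, frames [K, R]
C → miss, evict K, frames [R, C]
E → miss, evict R, frames [C, E]
K → miss, evict C, frames [E, K]
W → miss, evict E, frames [K, W]
K → hit
R → miss, evict W, frames [K, R]
E → miss, evict K, frames [R, E]
K → miss, evict R, frames [E, K]
R → miss, evict E, frames [K, R]
Hits: 5.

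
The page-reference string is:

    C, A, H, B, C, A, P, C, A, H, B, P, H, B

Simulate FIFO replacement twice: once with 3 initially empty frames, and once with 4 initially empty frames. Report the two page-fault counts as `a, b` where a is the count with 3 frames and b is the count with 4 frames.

9, 10

3 frames: F F F F F F F . . F F . . . → 9 faults.
4 frames: F F F F . . F F F F F F . . → 10 faults.
10 > 9: adding a frame increased faults — Belady's anomaly.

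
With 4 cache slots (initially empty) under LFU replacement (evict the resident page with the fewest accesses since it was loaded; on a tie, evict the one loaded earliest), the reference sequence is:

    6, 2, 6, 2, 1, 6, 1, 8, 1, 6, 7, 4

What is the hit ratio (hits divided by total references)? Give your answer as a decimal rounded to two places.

6: miss, frames [6]
2: miss, frames [6, 2]
6: hit
2: hit
1: miss, frames [6, 2, 1]
6: hit
1: hit
8: miss, frames [6, 2, 1, 8]
1: hit
6: hit
7: miss, evict 8, frames [6, 2, 1, 7]
4: miss, evict 7, frames [6, 2, 1, 4]
Hits: 6 of 12 references → 6/12 = 0.5000.

0.50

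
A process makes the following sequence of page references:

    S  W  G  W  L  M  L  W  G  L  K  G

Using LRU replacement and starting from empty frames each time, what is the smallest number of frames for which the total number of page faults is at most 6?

f=1: 12 faults
f=2: 10 faults
f=3: 7 faults
f=4: 6 faults
f=5: 6 faults
f=6: 6 faults
Smallest f with faults ≤ 6 is 4.

4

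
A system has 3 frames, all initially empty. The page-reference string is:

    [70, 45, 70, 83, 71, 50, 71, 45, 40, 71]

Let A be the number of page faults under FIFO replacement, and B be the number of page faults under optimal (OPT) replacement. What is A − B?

Under FIFO: F F . F F F . F F F → 8 faults.
Under OPT: F F . F F F . . F . → 6 faults.
A − B = 8 − 6 = 2.

2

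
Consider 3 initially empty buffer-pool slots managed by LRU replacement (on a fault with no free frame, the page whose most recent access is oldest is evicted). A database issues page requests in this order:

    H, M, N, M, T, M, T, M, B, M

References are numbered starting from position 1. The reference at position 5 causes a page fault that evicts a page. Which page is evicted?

pos 1: H: fault, frames (H)
pos 2: M: fault, frames (H M)
pos 3: N: fault, frames (H M N)
pos 4: M: hit
pos 5: T: fault, evict H, frames (N M T)
At position 5, page H is evicted.

H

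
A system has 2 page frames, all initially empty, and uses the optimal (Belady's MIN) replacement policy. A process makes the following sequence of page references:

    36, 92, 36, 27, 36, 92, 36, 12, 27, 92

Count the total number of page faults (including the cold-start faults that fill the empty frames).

36: miss, frames [36]
92: miss, frames [36, 92]
36: hit
27: miss, evict 92, frames [36, 27]
36: hit
92: miss, evict 27, frames [36, 92]
36: hit
12: miss, evict 36, frames [92, 12]
27: miss, evict 12, frames [92, 27]
92: hit
Page faults: 6.

6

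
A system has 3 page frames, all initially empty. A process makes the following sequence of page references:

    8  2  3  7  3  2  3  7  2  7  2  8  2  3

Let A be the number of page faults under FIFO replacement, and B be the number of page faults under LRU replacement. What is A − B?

1

Under FIFO: F F F F . . . . . . . F F F → 7 faults.
Under LRU: F F F F . . . . . . . F . F → 6 faults.
A − B = 7 − 6 = 1.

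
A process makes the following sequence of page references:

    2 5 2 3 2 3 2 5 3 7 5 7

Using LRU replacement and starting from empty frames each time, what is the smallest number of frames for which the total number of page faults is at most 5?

3

f=1: 12 faults
f=2: 7 faults
f=3: 4 faults
f=4: 4 faults
Smallest f with faults ≤ 5 is 3.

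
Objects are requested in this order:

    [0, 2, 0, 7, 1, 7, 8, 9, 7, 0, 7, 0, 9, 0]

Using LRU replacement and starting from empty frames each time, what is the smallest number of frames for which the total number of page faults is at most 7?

f=1: 14 faults
f=2: 9 faults
f=3: 7 faults
f=4: 7 faults
f=5: 6 faults
f=6: 6 faults
Smallest f with faults ≤ 7 is 3.

3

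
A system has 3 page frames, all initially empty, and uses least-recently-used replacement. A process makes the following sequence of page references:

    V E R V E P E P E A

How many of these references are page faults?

5

V → fault, frames (V)
E → fault, frames (V E)
R → fault, frames (V E R)
V → hit
E → hit
P → fault, evict R, frames (V E P)
E → hit
P → hit
E → hit
A → fault, evict V, frames (P E A)
Page faults: 5.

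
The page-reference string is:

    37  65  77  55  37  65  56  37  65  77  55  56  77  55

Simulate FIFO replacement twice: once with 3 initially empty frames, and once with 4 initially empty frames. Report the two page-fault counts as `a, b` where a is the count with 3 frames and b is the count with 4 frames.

3 frames: F F F F F F F . . F F . . . → 9 faults.
4 frames: F F F F . . F F F F F F . . → 10 faults.
10 > 9: adding a frame increased faults — Belady's anomaly.

9, 10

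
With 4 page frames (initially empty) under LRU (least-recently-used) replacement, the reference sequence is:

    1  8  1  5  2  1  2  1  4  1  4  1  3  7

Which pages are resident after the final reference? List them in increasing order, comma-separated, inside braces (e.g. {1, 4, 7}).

{1, 3, 4, 7}

1 -> fault, frames {1}
8 -> fault, frames {1,8}
1 -> hit
5 -> fault, frames {8,1,5}
2 -> fault, frames {8,1,5,2}
1 -> hit
2 -> hit
1 -> hit
4 -> fault, evict 8, frames {5,2,1,4}
1 -> hit
4 -> hit
1 -> hit
3 -> fault, evict 5, frames {2,4,1,3}
7 -> fault, evict 2, frames {4,1,3,7}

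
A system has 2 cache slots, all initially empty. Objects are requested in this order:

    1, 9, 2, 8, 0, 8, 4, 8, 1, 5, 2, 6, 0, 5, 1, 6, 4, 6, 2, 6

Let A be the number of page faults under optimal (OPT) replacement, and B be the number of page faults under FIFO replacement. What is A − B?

Under OPT: F F F F F . F . F F F F F . F F F . F . → 15 faults.
Under FIFO: F F F F F . F F F F F F F F F F F . F F → 18 faults.
A − B = 15 − 18 = -3.

-3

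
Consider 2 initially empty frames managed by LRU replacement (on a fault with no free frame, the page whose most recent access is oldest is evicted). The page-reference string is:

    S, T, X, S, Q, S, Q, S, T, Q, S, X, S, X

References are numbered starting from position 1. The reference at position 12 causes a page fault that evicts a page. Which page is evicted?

pos 1: S → miss, frames (S)
pos 2: T → miss, frames (S T)
pos 3: X → miss, evict S, frames (T X)
pos 4: S → miss, evict T, frames (X S)
pos 5: Q → miss, evict X, frames (S Q)
pos 6: S → hit
pos 7: Q → hit
pos 8: S → hit
pos 9: T → miss, evict Q, frames (S T)
pos 10: Q → miss, evict S, frames (T Q)
pos 11: S → miss, evict T, frames (Q S)
pos 12: X → miss, evict Q, frames (S X)
At position 12, page Q is evicted.

Q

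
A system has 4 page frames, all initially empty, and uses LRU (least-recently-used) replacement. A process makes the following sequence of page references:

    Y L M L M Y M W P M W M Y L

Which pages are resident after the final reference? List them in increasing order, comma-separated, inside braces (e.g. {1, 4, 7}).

{L, M, W, Y}

Y: miss, frames [Y]
L: miss, frames [Y, L]
M: miss, frames [Y, L, M]
L: hit
M: hit
Y: hit
M: hit
W: miss, frames [L, Y, M, W]
P: miss, evict L, frames [Y, M, W, P]
M: hit
W: hit
M: hit
Y: hit
L: miss, evict P, frames [W, M, Y, L]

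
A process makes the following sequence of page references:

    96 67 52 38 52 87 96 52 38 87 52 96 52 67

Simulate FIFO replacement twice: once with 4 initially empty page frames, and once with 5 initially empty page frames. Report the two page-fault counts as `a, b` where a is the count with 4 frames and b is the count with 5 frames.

7, 5

4 frames: F F F F . F F . . . . . . F → 7 faults.
5 frames: F F F F . F . . . . . . . . → 5 faults.
5 < 7: adding a frame reduced faults, as is typical.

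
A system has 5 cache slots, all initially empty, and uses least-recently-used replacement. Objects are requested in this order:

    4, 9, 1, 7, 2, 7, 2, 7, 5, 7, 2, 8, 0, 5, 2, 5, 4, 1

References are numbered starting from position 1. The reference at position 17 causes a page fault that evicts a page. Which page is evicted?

7

pos 1: 4: miss, frames {4}
pos 2: 9: miss, frames {4,9}
pos 3: 1: miss, frames {4,9,1}
pos 4: 7: miss, frames {4,9,1,7}
pos 5: 2: miss, frames {4,9,1,7,2}
pos 6: 7: hit
pos 7: 2: hit
pos 8: 7: hit
pos 9: 5: miss, evict 4, frames {9,1,2,7,5}
pos 10: 7: hit
pos 11: 2: hit
pos 12: 8: miss, evict 9, frames {1,5,7,2,8}
pos 13: 0: miss, evict 1, frames {5,7,2,8,0}
pos 14: 5: hit
pos 15: 2: hit
pos 16: 5: hit
pos 17: 4: miss, evict 7, frames {8,0,2,5,4}
At position 17, page 7 is evicted.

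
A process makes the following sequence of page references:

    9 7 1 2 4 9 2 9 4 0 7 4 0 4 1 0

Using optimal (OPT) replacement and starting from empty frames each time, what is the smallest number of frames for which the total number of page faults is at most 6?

5

f=1: 16 faults
f=2: 11 faults
f=3: 8 faults
f=4: 7 faults
f=5: 6 faults
f=6: 6 faults
Smallest f with faults ≤ 6 is 5.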